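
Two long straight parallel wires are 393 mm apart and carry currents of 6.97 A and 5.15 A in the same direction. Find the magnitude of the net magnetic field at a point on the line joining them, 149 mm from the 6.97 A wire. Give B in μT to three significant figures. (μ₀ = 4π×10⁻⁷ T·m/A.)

B ≈ 5.13 μT

Each long wire gives B = μ₀I/(2πd). Distances are d₁ = 0.149 m and d₂ = 0.244 m.
B₁ = 9.36×10⁻⁶ T, B₂ = 4.22×10⁻⁶ T.
Between parallel currents the two contributions point in opposite directions, so they subtract. B = |B₁ − B₂| = |9.36×10⁻⁶ − 4.22×10⁻⁶| = 5.13×10⁻⁶ T.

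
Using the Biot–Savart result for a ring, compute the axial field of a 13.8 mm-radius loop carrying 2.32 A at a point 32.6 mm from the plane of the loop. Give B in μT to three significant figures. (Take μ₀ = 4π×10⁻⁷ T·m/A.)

On the axis of a circular loop, B = μ₀IR² / [2(R²+z²)^(3/2)].
R² + z² = (0.0138)² + (0.0326)² = 0.001253 m², and (R²+z²)^(3/2) = 4.44×10⁻⁵ m³.
B = (4π×10⁻⁷ × 2.32 × 0.0001904) / (2 × 4.44×10⁻⁵) = 6.26×10⁻⁶ T.

B ≈ 6.26 μT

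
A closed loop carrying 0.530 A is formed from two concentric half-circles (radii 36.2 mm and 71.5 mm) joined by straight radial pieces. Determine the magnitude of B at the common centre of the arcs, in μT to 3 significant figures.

B ≈ 2.27 μT

The radial connectors point toward the centre, so dl × r̂ = 0 and they contribute nothing.
Each semicircle gives μ₀I/(4R): inner arc 4.60×10⁻⁶ T, outer arc 2.33×10⁻⁶ T.
The two arcs carry current in opposite angular senses, so their fields oppose: B = |4.60×10⁻⁶ − 2.33×10⁻⁶| = 2.27×10⁻⁶ T.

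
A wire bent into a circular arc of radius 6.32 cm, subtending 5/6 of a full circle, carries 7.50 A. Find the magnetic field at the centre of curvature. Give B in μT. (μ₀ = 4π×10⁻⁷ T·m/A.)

B ≈ 62.1 μT

The Biot–Savart field of a circular arc at its centre is B = μ₀Iφ/(4πR), with φ = 5.236 rad.
B = (4π×10⁻⁷ × 7.50 × 5.236) / (4π × 0.0632) = 6.21×10⁻⁵ T.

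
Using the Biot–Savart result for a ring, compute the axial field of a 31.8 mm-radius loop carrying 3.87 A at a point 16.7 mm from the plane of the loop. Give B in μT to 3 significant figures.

B ≈ 53.1 μT

On the axis of a circular loop, B = μ₀IR² / [2(R²+z²)^(3/2)].
R² + z² = (0.0318)² + (0.0167)² = 0.00129 m², and (R²+z²)^(3/2) = 4.63×10⁻⁵ m³.
B = (4π×10⁻⁷ × 3.87 × 0.001011) / (2 × 4.63×10⁻⁵) = 5.31×10⁻⁵ T.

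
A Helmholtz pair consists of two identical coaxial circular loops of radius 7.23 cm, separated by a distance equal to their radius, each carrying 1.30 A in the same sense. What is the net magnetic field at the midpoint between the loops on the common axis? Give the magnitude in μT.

Each loop contributes B = μ₀IR²/[2(R²+z²)^(3/2)] on the axis, with z measured from that loop.
Loop 1 (z = 0.03615 m): B₁ = 8.08×10⁻⁶ T. Loop 2 (z = 0.03615 m): B₂ = 8.08×10⁻⁶ T.
The fields add: B = B₁ + B₂ = 1.62×10⁻⁵ T.

B ≈ 16.2 μT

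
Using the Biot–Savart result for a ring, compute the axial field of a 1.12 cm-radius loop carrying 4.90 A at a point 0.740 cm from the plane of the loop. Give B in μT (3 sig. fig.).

B ≈ 160 μT

On the axis of a circular loop, B = μ₀IR² / [2(R²+z²)^(3/2)].
R² + z² = (0.0112)² + (0.0074)² = 0.0001802 m², and (R²+z²)^(3/2) = 2.42×10⁻⁶ m³.
B = (4π×10⁻⁷ × 4.90 × 0.0001254) / (2 × 2.42×10⁻⁶) = 1.60×10⁻⁴ T.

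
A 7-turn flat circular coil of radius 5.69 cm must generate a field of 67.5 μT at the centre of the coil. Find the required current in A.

For an N-turn coil, B = Nμ₀I/(2R) with R = 0.0569 m, so I = 2RB/(Nμ₀) = 2 × 0.0569 × 6.75×10⁻⁵ / (7 × 4π×10⁻⁷) = 0.873 A.

I ≈ 0.873 A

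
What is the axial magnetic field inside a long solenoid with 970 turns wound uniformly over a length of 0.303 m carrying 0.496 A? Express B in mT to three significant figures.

Inside a long solenoid, B = μ₀nI with n = 3201 turns/m.
B = 4π×10⁻⁷ × 3201 × 0.496 = 2.00×10⁻³ T.

B ≈ 2.00 mT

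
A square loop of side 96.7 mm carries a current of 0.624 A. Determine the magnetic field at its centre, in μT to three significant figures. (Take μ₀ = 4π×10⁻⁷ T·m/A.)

Each side is a finite straight segment at perpendicular distance d = a/(2 tan(π/4)) = 0.04835 m from the centre, with end-angles ±π/4.
One side contributes B₁ = (μ₀I/4πd)·2 sin(π/4) = 1.83×10⁻⁶ T.
All 4 sides add in the same direction: B = 4 × 1.83×10⁻⁶ = 7.30×10⁻⁶ T.

B ≈ 7.30 μT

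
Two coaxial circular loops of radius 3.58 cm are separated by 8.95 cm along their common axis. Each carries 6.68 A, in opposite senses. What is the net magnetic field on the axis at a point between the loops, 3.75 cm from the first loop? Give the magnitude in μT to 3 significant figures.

Each loop contributes B = μ₀IR²/[2(R²+z²)^(3/2)] on the axis, with z measured from that loop.
Loop 1 (z = 0.0375 m): B₁ = 3.86×10⁻⁵ T. Loop 2 (z = 0.052 m): B₂ = 2.14×10⁻⁵ T.
The fields oppose: B = |B₁ − B₂| = 1.72×10⁻⁵ T.

B ≈ 17.2 μT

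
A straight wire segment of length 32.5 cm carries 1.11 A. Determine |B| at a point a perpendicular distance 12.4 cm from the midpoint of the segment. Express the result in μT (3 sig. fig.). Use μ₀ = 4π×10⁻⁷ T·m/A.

For a finite straight segment, B = (μ₀I/4πd)(sinθ₁ + sinθ₂), where θ₁, θ₂ are the angles from the perpendicular to each end.
The perpendicular from the point meets the wire at its midpoint, so each end is L/2 = 0.1625 m away along the wire.
sinθ₁ = 0.1625/√(0.1625²+0.124²) = 0.7950; sinθ₂ = 0.1625/√(0.1625²+0.124²) = 0.7950.
B = (4π×10⁻⁷ × 1.11) / (4π × 0.124) × (0.7950 + 0.7950) = 1.42×10⁻⁶ T.

B ≈ 1.42 μT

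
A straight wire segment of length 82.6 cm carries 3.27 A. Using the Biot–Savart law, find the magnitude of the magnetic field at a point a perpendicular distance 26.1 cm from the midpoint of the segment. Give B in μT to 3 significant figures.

B ≈ 2.12 μT

For a finite straight segment, B = (μ₀I/4πd)(sinθ₁ + sinθ₂), where θ₁, θ₂ are the angles from the perpendicular to each end.
The perpendicular from the point meets the wire at its midpoint, so each end is L/2 = 0.413 m away along the wire.
sinθ₁ = 0.413/√(0.413²+0.261²) = 0.8453; sinθ₂ = 0.413/√(0.413²+0.261²) = 0.8453.
B = (4π×10⁻⁷ × 3.27) / (4π × 0.261) × (0.8453 + 0.8453) = 2.12×10⁻⁶ T.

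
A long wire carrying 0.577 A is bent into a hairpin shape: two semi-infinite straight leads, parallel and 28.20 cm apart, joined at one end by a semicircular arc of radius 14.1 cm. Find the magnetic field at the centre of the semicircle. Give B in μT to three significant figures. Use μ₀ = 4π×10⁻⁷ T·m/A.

B ≈ 2.10 μT

The semicircular arc contributes B_arc = μ₀I·π/(4πR) = μ₀I/(4R) = 1.29×10⁻⁶ T.
Each semi-infinite lead is at perpendicular distance R = 0.141 m from the centre, with the perpendicular foot at its near end, so it contributes μ₀I/(4πR); both point the same way, together 8.18×10⁻⁷ T.
Arc and leads all point the same direction: B = 1.29×10⁻⁶ + 8.18×10⁻⁷ = 2.10×10⁻⁶ T.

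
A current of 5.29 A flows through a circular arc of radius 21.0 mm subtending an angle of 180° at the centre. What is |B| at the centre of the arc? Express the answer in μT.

B ≈ 79.1 μT

The Biot–Savart field of a circular arc at its centre is B = μ₀Iφ/(4πR), with φ = 3.142 rad.
B = (4π×10⁻⁷ × 5.29 × 3.142) / (4π × 0.021) = 7.91×10⁻⁵ T.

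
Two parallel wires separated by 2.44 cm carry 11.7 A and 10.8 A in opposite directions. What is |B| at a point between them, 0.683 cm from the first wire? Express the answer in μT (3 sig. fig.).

B ≈ 466 μT

Each long wire gives B = μ₀I/(2πd). Distances are d₁ = 0.00683 m and d₂ = 0.01757 m.
B₁ = 3.43×10⁻⁴ T, B₂ = 1.23×10⁻⁴ T.
Between antiparallel currents both contributions point the same way, so they add. B = B₁ + B₂ = 3.43×10⁻⁴ + 1.23×10⁻⁴ = 4.66×10⁻⁴ T.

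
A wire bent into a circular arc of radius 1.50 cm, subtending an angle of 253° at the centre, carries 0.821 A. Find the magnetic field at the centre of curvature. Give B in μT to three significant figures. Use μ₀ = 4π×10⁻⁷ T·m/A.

B ≈ 24.2 μT

The Biot–Savart field of a circular arc at its centre is B = μ₀Iφ/(4πR), with φ = 4.416 rad.
B = (4π×10⁻⁷ × 0.821 × 4.416) / (4π × 0.015) = 2.42×10⁻⁵ T.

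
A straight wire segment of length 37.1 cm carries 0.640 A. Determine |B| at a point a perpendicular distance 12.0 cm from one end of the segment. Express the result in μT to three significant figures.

For a finite straight segment, B = (μ₀I/4πd)(sinθ₁ + sinθ₂), where θ₁, θ₂ are the angles from the perpendicular to each end.
The perpendicular foot is at one end, so the two end-offsets along the wire are 0 and L = 0.371 m.
sinθ₁ = 0/√(0²+0.12²) = 0.0000; sinθ₂ = 0.371/√(0.371²+0.12²) = 0.9515.
B = (4π×10⁻⁷ × 0.640) / (4π × 0.12) × (0.0000 + 0.9515) = 5.07×10⁻⁷ T.

B ≈ 0.507 μT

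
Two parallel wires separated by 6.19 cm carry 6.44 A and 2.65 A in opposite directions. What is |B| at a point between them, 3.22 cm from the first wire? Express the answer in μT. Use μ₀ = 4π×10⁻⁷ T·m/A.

Each long wire gives B = μ₀I/(2πd). Distances are d₁ = 0.0322 m and d₂ = 0.0297 m.
B₁ = 4.00×10⁻⁵ T, B₂ = 1.78×10⁻⁵ T.
Between antiparallel currents both contributions point the same way, so they add. B = B₁ + B₂ = 4.00×10⁻⁵ + 1.78×10⁻⁵ = 5.78×10⁻⁵ T.

B ≈ 57.8 μT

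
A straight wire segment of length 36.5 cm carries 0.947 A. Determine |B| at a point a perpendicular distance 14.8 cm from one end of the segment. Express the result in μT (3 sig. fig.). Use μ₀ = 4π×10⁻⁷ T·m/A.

For a finite straight segment, B = (μ₀I/4πd)(sinθ₁ + sinθ₂), where θ₁, θ₂ are the angles from the perpendicular to each end.
The perpendicular foot is at one end, so the two end-offsets along the wire are 0 and L = 0.365 m.
sinθ₁ = 0/√(0²+0.148²) = 0.0000; sinθ₂ = 0.365/√(0.365²+0.148²) = 0.9267.
B = (4π×10⁻⁷ × 0.947) / (4π × 0.148) × (0.0000 + 0.9267) = 5.93×10⁻⁷ T.

B ≈ 0.593 μT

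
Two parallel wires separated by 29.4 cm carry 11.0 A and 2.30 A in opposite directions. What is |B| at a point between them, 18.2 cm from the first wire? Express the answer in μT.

B ≈ 16.2 μT

Each long wire gives B = μ₀I/(2πd). Distances are d₁ = 0.182 m and d₂ = 0.112 m.
B₁ = 1.21×10⁻⁵ T, B₂ = 4.11×10⁻⁶ T.
Between antiparallel currents both contributions point the same way, so they add. B = B₁ + B₂ = 1.21×10⁻⁵ + 4.11×10⁻⁶ = 1.62×10⁻⁵ T.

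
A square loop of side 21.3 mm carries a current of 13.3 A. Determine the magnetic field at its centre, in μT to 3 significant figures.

B ≈ 706 μT

Each side is a finite straight segment at perpendicular distance d = a/(2 tan(π/4)) = 0.01065 m from the centre, with end-angles ±π/4.
One side contributes B₁ = (μ₀I/4πd)·2 sin(π/4) = 1.77×10⁻⁴ T.
All 4 sides add in the same direction: B = 4 × 1.77×10⁻⁴ = 7.06×10⁻⁴ T.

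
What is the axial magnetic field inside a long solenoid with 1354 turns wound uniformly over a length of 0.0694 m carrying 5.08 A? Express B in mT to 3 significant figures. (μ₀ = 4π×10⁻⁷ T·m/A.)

Inside a long solenoid, B = μ₀nI with n = 1.951×10⁴ turns/m.
B = 4π×10⁻⁷ × 1.951×10⁴ × 5.08 = 0.125 T.

B ≈ 125 mT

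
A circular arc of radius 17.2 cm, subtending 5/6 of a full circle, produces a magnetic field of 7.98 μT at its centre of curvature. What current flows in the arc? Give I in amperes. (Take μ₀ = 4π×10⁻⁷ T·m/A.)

For a circular arc, B = μ₀Iφ/(4πR) with φ in radians; here φ = 5.236 rad.
So I = 4πRB/(μ₀φ) = 4π × 0.172 × 7.98×10⁻⁶ / (4π×10⁻⁷ × 5.236) = 2.62 A.

I ≈ 2.62 A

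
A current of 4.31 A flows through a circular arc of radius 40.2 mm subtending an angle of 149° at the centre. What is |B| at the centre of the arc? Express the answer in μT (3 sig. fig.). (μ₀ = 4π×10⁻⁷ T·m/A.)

B ≈ 27.9 μT

The Biot–Savart field of a circular arc at its centre is B = μ₀Iφ/(4πR), with φ = 2.601 rad.
B = (4π×10⁻⁷ × 4.31 × 2.601) / (4π × 0.0402) = 2.79×10⁻⁵ T.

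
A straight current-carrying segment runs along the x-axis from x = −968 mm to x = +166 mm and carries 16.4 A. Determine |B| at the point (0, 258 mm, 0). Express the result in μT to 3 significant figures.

B ≈ 9.58 μT

For a finite straight segment, B = (μ₀I/4πd)(sinθ₁ + sinθ₂), where θ₁, θ₂ are the angles from the perpendicular to each end.
The perpendicular distance is d = 0.258 m; the end-offsets along the wire are a = 0.968 m and b = 0.166 m.
sinθ₁ = 0.968/√(0.968²+0.258²) = 0.9663; sinθ₂ = 0.166/√(0.166²+0.258²) = 0.5411.
B = (4π×10⁻⁷ × 16.4) / (4π × 0.258) × (0.9663 + 0.5411) = 9.58×10⁻⁶ T.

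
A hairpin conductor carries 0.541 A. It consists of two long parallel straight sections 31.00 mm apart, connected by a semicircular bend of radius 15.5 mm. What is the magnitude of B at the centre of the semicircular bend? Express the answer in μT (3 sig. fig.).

B ≈ 17.9 μT

The semicircular arc contributes B_arc = μ₀I·π/(4πR) = μ₀I/(4R) = 1.10×10⁻⁵ T.
Each semi-infinite lead is at perpendicular distance R = 0.0155 m from the centre, with the perpendicular foot at its near end, so it contributes μ₀I/(4πR); both point the same way, together 6.98×10⁻⁶ T.
Arc and leads all point the same direction: B = 1.10×10⁻⁵ + 6.98×10⁻⁶ = 1.79×10⁻⁵ T.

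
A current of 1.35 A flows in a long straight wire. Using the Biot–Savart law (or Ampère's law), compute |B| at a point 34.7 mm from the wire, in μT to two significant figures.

For an infinitely long straight wire, B = μ₀I/(2πd).
B = (4π×10⁻⁷ × 1.35) / (2π × 0.0347) = 7.78×10⁻⁶ T.

B ≈ 7.8 μT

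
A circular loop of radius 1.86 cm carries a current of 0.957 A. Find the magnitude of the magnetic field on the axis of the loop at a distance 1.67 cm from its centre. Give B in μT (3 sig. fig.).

On the axis of a circular loop, B = μ₀IR² / [2(R²+z²)^(3/2)].
R² + z² = (0.0186)² + (0.0167)² = 0.0006249 m², and (R²+z²)^(3/2) = 1.56×10⁻⁵ m³.
B = (4π×10⁻⁷ × 0.957 × 0.000346) / (2 × 1.56×10⁻⁵) = 1.33×10⁻⁵ T.

B ≈ 13.3 μT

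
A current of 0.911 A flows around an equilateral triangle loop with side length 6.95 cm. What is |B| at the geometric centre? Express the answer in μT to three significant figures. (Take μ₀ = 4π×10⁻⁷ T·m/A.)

Each side is a finite straight segment at perpendicular distance d = a/(2 tan(π/3)) = 0.02006 m from the centre, with end-angles ±π/3.
One side contributes B₁ = (μ₀I/4πd)·2 sin(π/3) = 7.86×10⁻⁶ T.
All 3 sides add in the same direction: B = 3 × 7.86×10⁻⁶ = 2.36×10⁻⁵ T.

B ≈ 23.6 μT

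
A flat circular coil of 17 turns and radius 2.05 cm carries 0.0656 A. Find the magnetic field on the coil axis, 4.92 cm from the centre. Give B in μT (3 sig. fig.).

For an N-turn flat coil, B = Nμ₀IR²/[2(R²+z²)^(3/2)] with R = 0.0205 m, z = 0.0492 m.
B = 17 × 1.14×10⁻⁷ T = 1.94×10⁻⁶ T.

B ≈ 1.94 μT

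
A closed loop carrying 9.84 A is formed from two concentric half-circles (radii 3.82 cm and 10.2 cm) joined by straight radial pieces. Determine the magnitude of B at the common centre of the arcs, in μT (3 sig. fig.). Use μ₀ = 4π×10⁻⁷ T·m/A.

B ≈ 50.6 μT

The radial connectors point toward the centre, so dl × r̂ = 0 and they contribute nothing.
Each semicircle gives μ₀I/(4R): inner arc 8.09×10⁻⁵ T, outer arc 3.03×10⁻⁵ T.
The two arcs carry current in opposite angular senses, so their fields oppose: B = |8.09×10⁻⁵ − 3.03×10⁻⁵| = 5.06×10⁻⁵ T.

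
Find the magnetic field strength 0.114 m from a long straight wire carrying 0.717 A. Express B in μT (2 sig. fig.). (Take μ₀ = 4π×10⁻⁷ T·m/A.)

For an infinitely long straight wire, B = μ₀I/(2πd).
B = (4π×10⁻⁷ × 0.717) / (2π × 0.114) = 1.26×10⁻⁶ T.

B ≈ 1.3 μT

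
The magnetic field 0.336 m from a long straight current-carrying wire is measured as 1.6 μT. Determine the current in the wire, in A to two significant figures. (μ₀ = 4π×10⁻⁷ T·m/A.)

I ≈ 2.7 A

For a long straight wire B = μ₀I/(2πd), so I = 2πdB/μ₀.
I = 2π × 0.336 × 1.60×10⁻⁶ / (4π×10⁻⁷) = 2.69 A.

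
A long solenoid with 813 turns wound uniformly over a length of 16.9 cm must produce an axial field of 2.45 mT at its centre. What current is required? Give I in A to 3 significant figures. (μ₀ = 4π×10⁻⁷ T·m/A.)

Inside a long solenoid B = μ₀nI with n = 4811 m⁻¹, so I = B/(μ₀n).
I = 2.45×10⁻³ / (4π×10⁻⁷ × 4811) = 0.405 A.

I ≈ 0.405 A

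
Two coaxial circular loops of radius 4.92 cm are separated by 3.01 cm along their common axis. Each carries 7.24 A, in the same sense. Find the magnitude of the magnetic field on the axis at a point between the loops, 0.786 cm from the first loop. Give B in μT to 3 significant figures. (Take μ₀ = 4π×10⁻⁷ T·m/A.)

B ≈ 159 μT

Each loop contributes B = μ₀IR²/[2(R²+z²)^(3/2)] on the axis, with z measured from that loop.
Loop 1 (z = 0.00786 m): B₁ = 8.90×10⁻⁵ T. Loop 2 (z = 0.02224 m): B₂ = 7.00×10⁻⁵ T.
The fields add: B = B₁ + B₂ = 1.59×10⁻⁴ T.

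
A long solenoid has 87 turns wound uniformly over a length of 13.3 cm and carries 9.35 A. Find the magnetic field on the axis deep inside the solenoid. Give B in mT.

Inside a long solenoid, B = μ₀nI with n = 654.1 turns/m.
B = 4π×10⁻⁷ × 654.1 × 9.35 = 7.69×10⁻³ T.

B ≈ 7.69 mT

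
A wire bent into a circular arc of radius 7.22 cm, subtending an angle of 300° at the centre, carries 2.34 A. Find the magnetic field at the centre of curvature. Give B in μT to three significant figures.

The Biot–Savart field of a circular arc at its centre is B = μ₀Iφ/(4πR), with φ = 5.236 rad.
B = (4π×10⁻⁷ × 2.34 × 5.236) / (4π × 0.0722) = 1.70×10⁻⁵ T.

B ≈ 17.0 μT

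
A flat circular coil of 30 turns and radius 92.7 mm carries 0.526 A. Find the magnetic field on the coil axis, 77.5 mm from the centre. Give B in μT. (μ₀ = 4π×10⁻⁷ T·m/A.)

B ≈ 48.3 μT

For an N-turn flat coil, B = Nμ₀IR²/[2(R²+z²)^(3/2)] with R = 0.0927 m, z = 0.0775 m.
B = 30 × 1.61×10⁻⁶ T = 4.83×10⁻⁵ T.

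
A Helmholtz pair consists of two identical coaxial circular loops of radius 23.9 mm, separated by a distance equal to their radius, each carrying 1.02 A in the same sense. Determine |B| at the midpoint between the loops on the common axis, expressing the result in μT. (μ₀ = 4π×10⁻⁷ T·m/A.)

Each loop contributes B = μ₀IR²/[2(R²+z²)^(3/2)] on the axis, with z measured from that loop.
Loop 1 (z = 0.01195 m): B₁ = 1.92×10⁻⁵ T. Loop 2 (z = 0.01195 m): B₂ = 1.92×10⁻⁵ T.
The fields add: B = B₁ + B₂ = 3.84×10⁻⁵ T.

B ≈ 38.4 μT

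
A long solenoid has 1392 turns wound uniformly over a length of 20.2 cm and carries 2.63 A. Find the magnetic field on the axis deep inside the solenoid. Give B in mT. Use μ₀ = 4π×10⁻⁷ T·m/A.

Inside a long solenoid, B = μ₀nI with n = 6891 turns/m.
B = 4π×10⁻⁷ × 6891 × 2.63 = 2.28×10⁻² T.

B ≈ 22.8 mT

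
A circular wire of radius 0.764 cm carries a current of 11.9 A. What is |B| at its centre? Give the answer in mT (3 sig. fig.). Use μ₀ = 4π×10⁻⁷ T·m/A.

At the centre of a circular loop the Biot–Savart law gives B = μ₀I/(2R).
B = (4π×10⁻⁷ × 11.9) / (2 × 0.00764) = 9.79×10⁻⁴ T.

B ≈ 0.979 mT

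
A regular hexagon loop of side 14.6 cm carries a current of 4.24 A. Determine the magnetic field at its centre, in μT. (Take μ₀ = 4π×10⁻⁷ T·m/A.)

Each side is a finite straight segment at perpendicular distance d = a/(2 tan(π/6)) = 0.1264 m from the centre, with end-angles ±π/6.
One side contributes B₁ = (μ₀I/4πd)·2 sin(π/6) = 3.35×10⁻⁶ T.
All 6 sides add in the same direction: B = 6 × 3.35×10⁻⁶ = 2.01×10⁻⁵ T.

B ≈ 20.1 μT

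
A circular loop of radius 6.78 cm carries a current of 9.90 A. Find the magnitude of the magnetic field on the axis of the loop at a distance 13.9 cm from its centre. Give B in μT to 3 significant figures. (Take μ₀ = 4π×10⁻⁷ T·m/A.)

B ≈ 7.73 μT

On the axis of a circular loop, B = μ₀IR² / [2(R²+z²)^(3/2)].
R² + z² = (0.0678)² + (0.139)² = 0.02392 m², and (R²+z²)^(3/2) = 3.70×10⁻³ m³.
B = (4π×10⁻⁷ × 9.90 × 0.004597) / (2 × 3.70×10⁻³) = 7.73×10⁻⁶ T.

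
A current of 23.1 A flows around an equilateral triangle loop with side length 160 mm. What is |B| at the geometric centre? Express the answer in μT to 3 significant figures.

B ≈ 260 μT

Each side is a finite straight segment at perpendicular distance d = a/(2 tan(π/3)) = 0.04619 m from the centre, with end-angles ±π/3.
One side contributes B₁ = (μ₀I/4πd)·2 sin(π/3) = 8.66×10⁻⁵ T.
All 3 sides add in the same direction: B = 3 × 8.66×10⁻⁵ = 2.60×10⁻⁴ T.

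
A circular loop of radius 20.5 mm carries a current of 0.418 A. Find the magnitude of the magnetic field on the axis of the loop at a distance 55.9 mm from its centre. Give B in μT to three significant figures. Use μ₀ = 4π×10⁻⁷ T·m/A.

B ≈ 0.523 μT

On the axis of a circular loop, B = μ₀IR² / [2(R²+z²)^(3/2)].
R² + z² = (0.0205)² + (0.0559)² = 0.003545 m², and (R²+z²)^(3/2) = 2.11×10⁻⁴ m³.
B = (4π×10⁻⁷ × 0.418 × 0.0004203) / (2 × 2.11×10⁻⁴) = 5.23×10⁻⁷ T.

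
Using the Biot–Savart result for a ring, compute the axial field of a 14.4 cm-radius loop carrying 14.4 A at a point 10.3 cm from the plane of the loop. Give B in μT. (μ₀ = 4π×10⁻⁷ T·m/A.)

B ≈ 33.8 μT

On the axis of a circular loop, B = μ₀IR² / [2(R²+z²)^(3/2)].
R² + z² = (0.144)² + (0.103)² = 0.03135 m², and (R²+z²)^(3/2) = 5.55×10⁻³ m³.
B = (4π×10⁻⁷ × 14.4 × 0.02074) / (2 × 5.55×10⁻³) = 3.38×10⁻⁵ T.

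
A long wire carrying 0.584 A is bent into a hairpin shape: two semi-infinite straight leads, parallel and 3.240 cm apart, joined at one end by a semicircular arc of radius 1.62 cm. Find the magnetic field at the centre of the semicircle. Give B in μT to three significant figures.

B ≈ 18.5 μT

The semicircular arc contributes B_arc = μ₀I·π/(4πR) = μ₀I/(4R) = 1.13×10⁻⁵ T.
Each semi-infinite lead is at perpendicular distance R = 0.0162 m from the centre, with the perpendicular foot at its near end, so it contributes μ₀I/(4πR); both point the same way, together 7.21×10⁻⁶ T.
Arc and leads all point the same direction: B = 1.13×10⁻⁵ + 7.21×10⁻⁶ = 1.85×10⁻⁵ T.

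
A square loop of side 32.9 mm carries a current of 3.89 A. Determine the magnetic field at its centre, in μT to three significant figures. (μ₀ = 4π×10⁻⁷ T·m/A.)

Each side is a finite straight segment at perpendicular distance d = a/(2 tan(π/4)) = 0.01645 m from the centre, with end-angles ±π/4.
One side contributes B₁ = (μ₀I/4πd)·2 sin(π/4) = 3.34×10⁻⁵ T.
All 4 sides add in the same direction: B = 4 × 3.34×10⁻⁵ = 1.34×10⁻⁴ T.

B ≈ 134 μT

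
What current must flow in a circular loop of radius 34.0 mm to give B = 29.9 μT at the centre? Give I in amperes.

At the centre of a circular loop B = μ₀I/(2R), so I = 2RB/μ₀.
With R = 0.034 m, I = 2 × 0.034 × 2.99×10⁻⁵ / (4π×10⁻⁷) = 1.62 A.

I ≈ 1.62 A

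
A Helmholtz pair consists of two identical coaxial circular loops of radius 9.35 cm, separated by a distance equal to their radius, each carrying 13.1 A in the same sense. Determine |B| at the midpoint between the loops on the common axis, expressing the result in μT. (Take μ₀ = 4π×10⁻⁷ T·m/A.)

B ≈ 126 μT

Each loop contributes B = μ₀IR²/[2(R²+z²)^(3/2)] on the axis, with z measured from that loop.
Loop 1 (z = 0.04675 m): B₁ = 6.30×10⁻⁵ T. Loop 2 (z = 0.04675 m): B₂ = 6.30×10⁻⁵ T.
The fields add: B = B₁ + B₂ = 1.26×10⁻⁴ T.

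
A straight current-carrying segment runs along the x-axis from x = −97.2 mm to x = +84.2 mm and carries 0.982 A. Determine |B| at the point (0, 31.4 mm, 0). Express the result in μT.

B ≈ 5.91 μT

For a finite straight segment, B = (μ₀I/4πd)(sinθ₁ + sinθ₂), where θ₁, θ₂ are the angles from the perpendicular to each end.
The perpendicular distance is d = 0.0314 m; the end-offsets along the wire are a = 0.0972 m and b = 0.0842 m.
sinθ₁ = 0.0972/√(0.0972²+0.0314²) = 0.9516; sinθ₂ = 0.0842/√(0.0842²+0.0314²) = 0.9370.
B = (4π×10⁻⁷ × 0.982) / (4π × 0.0314) × (0.9516 + 0.9370) = 5.91×10⁻⁶ T.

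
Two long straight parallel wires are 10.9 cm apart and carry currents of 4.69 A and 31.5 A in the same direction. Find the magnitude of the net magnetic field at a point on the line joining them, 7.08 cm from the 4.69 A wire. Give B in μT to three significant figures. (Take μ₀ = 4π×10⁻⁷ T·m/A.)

Each long wire gives B = μ₀I/(2πd). Distances are d₁ = 0.0708 m and d₂ = 0.0382 m.
B₁ = 1.32×10⁻⁵ T, B₂ = 1.65×10⁻⁴ T.
Between parallel currents the two contributions point in opposite directions, so they subtract. B = |B₁ − B₂| = |1.32×10⁻⁵ − 1.65×10⁻⁴| = 1.52×10⁻⁴ T.

B ≈ 152 μT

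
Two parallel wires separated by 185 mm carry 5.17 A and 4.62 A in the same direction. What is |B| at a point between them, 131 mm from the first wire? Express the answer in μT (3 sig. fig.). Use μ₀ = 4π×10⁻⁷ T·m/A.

B ≈ 9.22 μT

Each long wire gives B = μ₀I/(2πd). Distances are d₁ = 0.131 m and d₂ = 0.054 m.
B₁ = 7.89×10⁻⁶ T, B₂ = 1.71×10⁻⁵ T.
Between parallel currents the two contributions point in opposite directions, so they subtract. B = |B₁ − B₂| = |7.89×10⁻⁶ − 1.71×10⁻⁵| = 9.22×10⁻⁶ T.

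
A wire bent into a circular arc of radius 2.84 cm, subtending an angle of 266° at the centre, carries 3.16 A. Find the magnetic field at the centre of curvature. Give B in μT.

The Biot–Savart field of a circular arc at its centre is B = μ₀Iφ/(4πR), with φ = 4.643 rad.
B = (4π×10⁻⁷ × 3.16 × 4.643) / (4π × 0.0284) = 5.17×10⁻⁵ T.

B ≈ 51.7 μT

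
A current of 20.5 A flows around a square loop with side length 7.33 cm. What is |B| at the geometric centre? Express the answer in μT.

B ≈ 316 μT

Each side is a finite straight segment at perpendicular distance d = a/(2 tan(π/4)) = 0.03665 m from the centre, with end-angles ±π/4.
One side contributes B₁ = (μ₀I/4πd)·2 sin(π/4) = 7.91×10⁻⁵ T.
All 4 sides add in the same direction: B = 4 × 7.91×10⁻⁵ = 3.16×10⁻⁴ T.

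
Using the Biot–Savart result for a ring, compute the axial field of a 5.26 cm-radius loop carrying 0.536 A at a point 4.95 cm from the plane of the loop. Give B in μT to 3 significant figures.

B ≈ 2.47 μT

On the axis of a circular loop, B = μ₀IR² / [2(R²+z²)^(3/2)].
R² + z² = (0.0526)² + (0.0495)² = 0.005217 m², and (R²+z²)^(3/2) = 3.77×10⁻⁴ m³.
B = (4π×10⁻⁷ × 0.536 × 0.002767) / (2 × 3.77×10⁻⁴) = 2.47×10⁻⁶ T.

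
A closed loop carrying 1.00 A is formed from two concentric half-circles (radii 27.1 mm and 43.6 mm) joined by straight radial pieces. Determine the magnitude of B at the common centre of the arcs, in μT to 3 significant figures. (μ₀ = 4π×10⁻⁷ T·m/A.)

B ≈ 4.39 μT

The radial connectors point toward the centre, so dl × r̂ = 0 and they contribute nothing.
Each semicircle gives μ₀I/(4R): inner arc 1.16×10⁻⁵ T, outer arc 7.21×10⁻⁶ T.
The two arcs carry current in opposite angular senses, so their fields oppose: B = |1.16×10⁻⁵ − 7.21×10⁻⁶| = 4.39×10⁻⁶ T.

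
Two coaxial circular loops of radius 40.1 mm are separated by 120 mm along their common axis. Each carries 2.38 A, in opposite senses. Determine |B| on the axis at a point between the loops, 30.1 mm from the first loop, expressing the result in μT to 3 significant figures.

B ≈ 16.6 μT

Each loop contributes B = μ₀IR²/[2(R²+z²)^(3/2)] on the axis, with z measured from that loop.
Loop 1 (z = 0.0301 m): B₁ = 1.91×10⁻⁵ T. Loop 2 (z = 0.0899 m): B₂ = 2.52×10⁻⁶ T.
The fields oppose: B = |B₁ − B₂| = 1.66×10⁻⁵ T.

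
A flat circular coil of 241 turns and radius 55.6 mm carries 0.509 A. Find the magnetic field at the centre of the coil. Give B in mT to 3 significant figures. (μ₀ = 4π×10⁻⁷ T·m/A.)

For an N-turn flat coil, B = Nμ₀I/(2R) with R = 0.0556 m.
B = 241 × 5.75×10⁻⁶ T = 1.39×10⁻³ T.

B ≈ 1.39 mT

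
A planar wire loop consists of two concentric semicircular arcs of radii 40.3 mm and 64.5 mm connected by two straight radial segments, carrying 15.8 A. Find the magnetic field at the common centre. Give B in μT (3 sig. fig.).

B ≈ 46.2 μT

The radial connectors point toward the centre, so dl × r̂ = 0 and they contribute nothing.
Each semicircle gives μ₀I/(4R): inner arc 1.23×10⁻⁴ T, outer arc 7.70×10⁻⁵ T.
The two arcs carry current in opposite angular senses, so their fields oppose: B = |1.23×10⁻⁴ − 7.70×10⁻⁵| = 4.62×10⁻⁵ T.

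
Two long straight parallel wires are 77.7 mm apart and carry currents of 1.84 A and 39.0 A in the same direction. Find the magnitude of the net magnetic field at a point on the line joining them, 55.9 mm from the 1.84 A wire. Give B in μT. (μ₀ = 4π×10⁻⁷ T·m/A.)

B ≈ 351 μT

Each long wire gives B = μ₀I/(2πd). Distances are d₁ = 0.0559 m and d₂ = 0.0218 m.
B₁ = 6.58×10⁻⁶ T, B₂ = 3.58×10⁻⁴ T.
Between parallel currents the two contributions point in opposite directions, so they subtract. B = |B₁ − B₂| = |6.58×10⁻⁶ − 3.58×10⁻⁴| = 3.51×10⁻⁴ T.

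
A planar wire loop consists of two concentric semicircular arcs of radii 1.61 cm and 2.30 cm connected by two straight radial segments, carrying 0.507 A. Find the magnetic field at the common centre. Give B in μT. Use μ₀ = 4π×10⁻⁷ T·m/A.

The radial connectors point toward the centre, so dl × r̂ = 0 and they contribute nothing.
Each semicircle gives μ₀I/(4R): inner arc 9.89×10⁻⁶ T, outer arc 6.93×10⁻⁶ T.
The two arcs carry current in opposite angular senses, so their fields oppose: B = |9.89×10⁻⁶ − 6.93×10⁻⁶| = 2.97×10⁻⁶ T.

B ≈ 2.97 μT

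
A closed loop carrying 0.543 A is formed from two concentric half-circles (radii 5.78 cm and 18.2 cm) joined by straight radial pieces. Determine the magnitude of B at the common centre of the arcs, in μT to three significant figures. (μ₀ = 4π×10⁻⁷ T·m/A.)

The radial connectors point toward the centre, so dl × r̂ = 0 and they contribute nothing.
Each semicircle gives μ₀I/(4R): inner arc 2.95×10⁻⁶ T, outer arc 9.37×10⁻⁷ T.
The two arcs carry current in opposite angular senses, so their fields oppose: B = |2.95×10⁻⁶ − 9.37×10⁻⁷| = 2.01×10⁻⁶ T.

B ≈ 2.01 μT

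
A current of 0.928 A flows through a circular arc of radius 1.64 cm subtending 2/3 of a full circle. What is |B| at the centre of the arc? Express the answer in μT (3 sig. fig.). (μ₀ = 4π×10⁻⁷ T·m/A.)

The Biot–Savart field of a circular arc at its centre is B = μ₀Iφ/(4πR), with φ = 4.189 rad.
B = (4π×10⁻⁷ × 0.928 × 4.189) / (4π × 0.0164) = 2.37×10⁻⁵ T.

B ≈ 23.7 μT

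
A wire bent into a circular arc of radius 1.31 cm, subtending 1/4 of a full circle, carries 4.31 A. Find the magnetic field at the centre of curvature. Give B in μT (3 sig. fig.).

B ≈ 51.7 μT

The Biot–Savart field of a circular arc at its centre is B = μ₀Iφ/(4πR), with φ = 1.571 rad.
B = (4π×10⁻⁷ × 4.31 × 1.571) / (4π × 0.0131) = 5.17×10⁻⁵ T.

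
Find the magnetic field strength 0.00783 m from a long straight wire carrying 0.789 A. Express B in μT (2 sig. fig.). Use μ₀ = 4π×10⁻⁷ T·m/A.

For an infinitely long straight wire, B = μ₀I/(2πd).
B = (4π×10⁻⁷ × 0.789) / (2π × 0.00783) = 2.02×10⁻⁵ T.

B ≈ 20 μT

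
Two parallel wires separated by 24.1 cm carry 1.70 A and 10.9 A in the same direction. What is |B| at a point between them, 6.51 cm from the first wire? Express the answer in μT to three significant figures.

B ≈ 7.17 μT

Each long wire gives B = μ₀I/(2πd). Distances are d₁ = 0.0651 m and d₂ = 0.1759 m.
B₁ = 5.22×10⁻⁶ T, B₂ = 1.24×10⁻⁵ T.
Between parallel currents the two contributions point in opposite directions, so they subtract. B = |B₁ − B₂| = |5.22×10⁻⁶ − 1.24×10⁻⁵| = 7.17×10⁻⁶ T.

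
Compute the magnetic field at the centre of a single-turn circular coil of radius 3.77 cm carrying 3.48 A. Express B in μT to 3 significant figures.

At the centre of a circular loop the Biot–Savart law gives B = μ₀I/(2R).
B = (4π×10⁻⁷ × 3.48) / (2 × 0.0377) = 5.80×10⁻⁵ T.

B ≈ 58.0 μT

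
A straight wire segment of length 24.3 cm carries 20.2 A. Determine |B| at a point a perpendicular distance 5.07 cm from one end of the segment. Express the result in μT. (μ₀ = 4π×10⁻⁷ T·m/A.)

B ≈ 39.0 μT

For a finite straight segment, B = (μ₀I/4πd)(sinθ₁ + sinθ₂), where θ₁, θ₂ are the angles from the perpendicular to each end.
The perpendicular foot is at one end, so the two end-offsets along the wire are 0 and L = 0.243 m.
sinθ₁ = 0/√(0²+0.0507²) = 0.0000; sinθ₂ = 0.243/√(0.243²+0.0507²) = 0.9789.
B = (4π×10⁻⁷ × 20.2) / (4π × 0.0507) × (0.0000 + 0.9789) = 3.90×10⁻⁵ T.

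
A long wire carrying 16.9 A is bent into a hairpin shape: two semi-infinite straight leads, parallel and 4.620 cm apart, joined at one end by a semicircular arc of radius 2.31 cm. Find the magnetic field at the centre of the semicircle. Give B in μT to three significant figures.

B ≈ 376 μT

The semicircular arc contributes B_arc = μ₀I·π/(4πR) = μ₀I/(4R) = 2.30×10⁻⁴ T.
Each semi-infinite lead is at perpendicular distance R = 0.0231 m from the centre, with the perpendicular foot at its near end, so it contributes μ₀I/(4πR); both point the same way, together 1.46×10⁻⁴ T.
Arc and leads all point the same direction: B = 2.30×10⁻⁴ + 1.46×10⁻⁴ = 3.76×10⁻⁴ T.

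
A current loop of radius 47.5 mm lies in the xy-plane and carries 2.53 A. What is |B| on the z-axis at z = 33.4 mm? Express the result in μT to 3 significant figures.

On the axis of a circular loop, B = μ₀IR² / [2(R²+z²)^(3/2)].
R² + z² = (0.0475)² + (0.0334)² = 0.003372 m², and (R²+z²)^(3/2) = 1.96×10⁻⁴ m³.
B = (4π×10⁻⁷ × 2.53 × 0.002256) / (2 × 1.96×10⁻⁴) = 1.83×10⁻⁵ T.

B ≈ 18.3 μT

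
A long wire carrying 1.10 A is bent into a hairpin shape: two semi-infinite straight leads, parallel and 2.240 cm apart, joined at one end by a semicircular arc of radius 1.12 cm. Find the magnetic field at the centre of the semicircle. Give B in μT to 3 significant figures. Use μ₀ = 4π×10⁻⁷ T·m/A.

B ≈ 50.5 μT

The semicircular arc contributes B_arc = μ₀I·π/(4πR) = μ₀I/(4R) = 3.09×10⁻⁵ T.
Each semi-infinite lead is at perpendicular distance R = 0.0112 m from the centre, with the perpendicular foot at its near end, so it contributes μ₀I/(4πR); both point the same way, together 1.96×10⁻⁵ T.
Arc and leads all point the same direction: B = 3.09×10⁻⁵ + 1.96×10⁻⁵ = 5.05×10⁻⁵ T.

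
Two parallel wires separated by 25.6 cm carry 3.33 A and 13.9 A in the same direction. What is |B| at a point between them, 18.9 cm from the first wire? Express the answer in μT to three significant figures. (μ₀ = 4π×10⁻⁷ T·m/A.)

B ≈ 38.0 μT

Each long wire gives B = μ₀I/(2πd). Distances are d₁ = 0.189 m and d₂ = 0.067 m.
B₁ = 3.52×10⁻⁶ T, B₂ = 4.15×10⁻⁵ T.
Between parallel currents the two contributions point in opposite directions, so they subtract. B = |B₁ − B₂| = |3.52×10⁻⁶ − 4.15×10⁻⁵| = 3.80×10⁻⁵ T.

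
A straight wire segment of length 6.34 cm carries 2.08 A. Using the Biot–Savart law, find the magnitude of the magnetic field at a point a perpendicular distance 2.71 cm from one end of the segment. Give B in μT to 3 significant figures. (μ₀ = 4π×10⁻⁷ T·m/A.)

B ≈ 7.06 μT

For a finite straight segment, B = (μ₀I/4πd)(sinθ₁ + sinθ₂), where θ₁, θ₂ are the angles from the perpendicular to each end.
The perpendicular foot is at one end, so the two end-offsets along the wire are 0 and L = 0.0634 m.
sinθ₁ = 0/√(0²+0.0271²) = 0.0000; sinθ₂ = 0.0634/√(0.0634²+0.0271²) = 0.9195.
B = (4π×10⁻⁷ × 2.08) / (4π × 0.0271) × (0.0000 + 0.9195) = 7.06×10⁻⁶ T.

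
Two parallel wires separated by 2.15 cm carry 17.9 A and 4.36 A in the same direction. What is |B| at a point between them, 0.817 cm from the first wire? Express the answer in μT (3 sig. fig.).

Each long wire gives B = μ₀I/(2πd). Distances are d₁ = 0.00817 m and d₂ = 0.01333 m.
B₁ = 4.38×10⁻⁴ T, B₂ = 6.54×10⁻⁵ T.
Between parallel currents the two contributions point in opposite directions, so they subtract. B = |B₁ − B₂| = |4.38×10⁻⁴ − 6.54×10⁻⁵| = 3.73×10⁻⁴ T.

B ≈ 373 μT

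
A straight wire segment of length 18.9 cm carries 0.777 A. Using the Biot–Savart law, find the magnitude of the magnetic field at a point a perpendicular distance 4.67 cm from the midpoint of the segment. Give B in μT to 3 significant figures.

B ≈ 2.98 μT

For a finite straight segment, B = (μ₀I/4πd)(sinθ₁ + sinθ₂), where θ₁, θ₂ are the angles from the perpendicular to each end.
The perpendicular from the point meets the wire at its midpoint, so each end is L/2 = 0.0945 m away along the wire.
sinθ₁ = 0.0945/√(0.0945²+0.0467²) = 0.8965; sinθ₂ = 0.0945/√(0.0945²+0.0467²) = 0.8965.
B = (4π×10⁻⁷ × 0.777) / (4π × 0.0467) × (0.8965 + 0.8965) = 2.98×10⁻⁶ T.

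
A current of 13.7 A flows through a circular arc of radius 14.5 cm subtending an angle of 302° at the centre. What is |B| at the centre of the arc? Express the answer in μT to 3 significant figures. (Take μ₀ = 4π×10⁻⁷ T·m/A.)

B ≈ 49.8 μT

The Biot–Savart field of a circular arc at its centre is B = μ₀Iφ/(4πR), with φ = 5.271 rad.
B = (4π×10⁻⁷ × 13.7 × 5.271) / (4π × 0.145) = 4.98×10⁻⁵ T.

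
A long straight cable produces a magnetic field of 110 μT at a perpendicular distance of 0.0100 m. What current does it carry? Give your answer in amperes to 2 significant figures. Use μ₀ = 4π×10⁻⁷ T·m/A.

For a long straight wire B = μ₀I/(2πd), so I = 2πdB/μ₀.
I = 2π × 0.01 × 1.10×10⁻⁴ / (4π×10⁻⁷) = 5.50 A.

I ≈ 5.5 A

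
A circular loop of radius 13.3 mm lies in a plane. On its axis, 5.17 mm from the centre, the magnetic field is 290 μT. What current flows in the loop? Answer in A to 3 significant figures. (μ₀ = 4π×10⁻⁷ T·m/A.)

I ≈ 7.58 A

On the axis of a loop, B = μ₀IR²/[2(R²+z²)^(3/2)], so I = 2B(R²+z²)^(3/2)/(μ₀R²).
R² + z² = 0.0001769 + 2.673×10⁻⁵ = 0.0002036 m²; raised to 3/2 gives 2.91×10⁻⁶ m³.
I = 2 × 2.90×10⁻⁴ × 2.91×10⁻⁶ / (1.26×10⁻⁶ × 0.0001769) = 7.58 A.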